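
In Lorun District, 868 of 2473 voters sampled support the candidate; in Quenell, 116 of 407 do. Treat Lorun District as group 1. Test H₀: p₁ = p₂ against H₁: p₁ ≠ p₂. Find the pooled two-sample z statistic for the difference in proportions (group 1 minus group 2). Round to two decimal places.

z = 2.60

p̂₁ = 868/2473 = 0.3510, p̂₂ = 116/407 = 0.2850.
Pooled p̂ = (868+116)/(2473+407) = 984/2880 = 0.3417.
SE = √(p̂(1−p̂)(1/n₁+1/n₂)) = √(0.3417·0.6583·0.00286137) = √(0.000643609) = 0.0254.
z = (0.3510 − 0.2850)/0.0254 = 0.0660/0.0254 = 2.60.
p-value = 2·P(Z > 2.601) ≈ 0.0093.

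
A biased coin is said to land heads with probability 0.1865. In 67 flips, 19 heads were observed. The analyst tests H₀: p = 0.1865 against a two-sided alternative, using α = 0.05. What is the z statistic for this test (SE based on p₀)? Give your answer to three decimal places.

z = 2.040

p̂ = 19/67 ≈ 0.28358.
Standard error under H₀: √(0.1865×0.8135/67) = 0.04759.
z = (0.28358 − 0.1865)/0.04759 = 0.09708/0.04759 = 2.040.
Two-sided p-value ≈ 2·Φ(−2.040) = 0.0413; since p < α = 0.05, reject H₀.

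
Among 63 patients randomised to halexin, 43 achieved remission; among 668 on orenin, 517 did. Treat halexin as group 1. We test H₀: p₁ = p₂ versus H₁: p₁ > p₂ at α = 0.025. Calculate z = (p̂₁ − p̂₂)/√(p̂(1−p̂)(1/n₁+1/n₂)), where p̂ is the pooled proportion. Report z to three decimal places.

p̂₁ = 43/63 = 0.68254, p̂₂ = 517/668 = 0.77395.
Pooled p̂ = (43+517)/(63+668) = 560/731 = 0.76607.
SE = √(0.179205 × 0.01737) = 0.05579.
z = (0.68254 − 0.77395)/0.05579 = -0.09141/0.05579 = -1.638.
p-value = P(Z > -1.638) ≈ 0.9493, so at α = 0.025 we fail to reject H₀.

z = -1.638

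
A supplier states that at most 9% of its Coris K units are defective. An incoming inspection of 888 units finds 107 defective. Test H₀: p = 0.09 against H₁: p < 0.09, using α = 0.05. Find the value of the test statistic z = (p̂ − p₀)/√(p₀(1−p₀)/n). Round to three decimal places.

z = 3.175

p̂ = 107/888 ≈ 0.120495.
Standard error under H₀: √(0.09×0.91/888) = 0.009604.
z = (0.120495 − 0.09)/0.009604 = 0.030495/0.009604 = 3.175.
p-value = P(Z < 3.175) ≈ 0.9993; since p > α = 0.05, fail to reject H₀.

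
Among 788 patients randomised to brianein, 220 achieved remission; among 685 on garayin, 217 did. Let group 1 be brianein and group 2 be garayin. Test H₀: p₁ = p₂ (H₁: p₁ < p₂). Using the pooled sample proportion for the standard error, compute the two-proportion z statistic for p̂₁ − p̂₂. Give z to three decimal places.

z = -1.576

p̂₁ = 220/788 ≈ 0.27919, p̂₂ = 217/685 ≈ 0.31679.
Pooled p̂ = (220+217)/(788+685) = 437/1473 = 0.29667.
SE = √(p̂(1−p̂)(1/n₁+1/n₂)) = √(0.29667·0.70333·0.00272889) = √(0.000569405) = 0.02386.
z = (0.27919 − 0.31679)/0.02386 = -0.03760/0.02386 = -1.576.
p-value = P(Z < -1.576) ≈ 0.0575.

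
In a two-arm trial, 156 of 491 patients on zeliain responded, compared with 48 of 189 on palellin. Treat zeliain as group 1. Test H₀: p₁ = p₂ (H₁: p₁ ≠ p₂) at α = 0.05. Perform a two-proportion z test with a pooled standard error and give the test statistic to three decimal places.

z = 1.625

p̂₁ = 156/491 ≈ 0.31772, p̂₂ = 48/189 ≈ 0.25397.
Pooled p̂ = (156+48)/(491+189) = 204/680 = 0.30000.
SE = √(p̂(1−p̂)(1/n₁+1/n₂)) = √(0.30000·0.70000·0.00732767) = √(0.00153881) = 0.03923.
z = (0.31772 − 0.25397)/0.03923 = 0.06375/0.03923 = 1.625.
p-value = 2·P(Z > 1.625) ≈ 0.1041. With α = 0.05, fail to reject H₀.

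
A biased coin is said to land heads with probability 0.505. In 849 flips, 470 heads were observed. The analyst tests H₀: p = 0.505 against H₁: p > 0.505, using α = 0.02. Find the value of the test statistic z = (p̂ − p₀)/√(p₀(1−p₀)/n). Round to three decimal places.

z = 2.832

p̂ = 470/849 ≈ 0.55359.
SE = √(p₀(1−p₀)/n) = √(0.24998/849) = 0.01716.
z = (0.55359 − 0.505)/0.01716 = 0.04859/0.01716 = 2.832.
p-value = P(Z > 2.832) ≈ 0.0023, so at α = 0.02 we reject H₀.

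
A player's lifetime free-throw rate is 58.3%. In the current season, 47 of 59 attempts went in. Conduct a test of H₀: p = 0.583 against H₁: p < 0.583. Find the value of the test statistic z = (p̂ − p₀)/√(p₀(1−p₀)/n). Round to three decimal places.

z = 3.328

p̂ = 47/59 ≈ 0.79661.
Under H₀, SE = √(0.583·0.417/59) = √(0.00412053) = 0.06419.
z = (0.79661 − 0.583)/0.06419 = 0.21361/0.06419 = 3.328.
p-value = P(Z < 3.328) ≈ 0.9996.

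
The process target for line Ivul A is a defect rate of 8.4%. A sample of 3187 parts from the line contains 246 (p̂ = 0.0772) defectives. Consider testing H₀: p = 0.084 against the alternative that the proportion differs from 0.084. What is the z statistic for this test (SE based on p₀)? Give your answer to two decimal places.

p̂ = 246/3187 = 0.0772.
SE = √(p₀(1−p₀)/n) = √(0.076944/3187) = 0.0049.
z = (0.0772 − 0.084)/0.0049 = -0.0068/0.0049 = -1.39.

z = -1.39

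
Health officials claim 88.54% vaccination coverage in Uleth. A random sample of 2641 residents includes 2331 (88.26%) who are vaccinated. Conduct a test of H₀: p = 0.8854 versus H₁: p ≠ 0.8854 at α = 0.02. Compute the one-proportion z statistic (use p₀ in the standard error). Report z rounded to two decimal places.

z = -0.45

p̂ = 2331/2641 ≈ 0.8826.
Standard error under H₀: √(0.8854×0.1146/2641) = 0.0062.
z = (0.8826 − 0.8854)/0.0062 = -0.0028/0.0062 = -0.45.
p-value = 2·P(Z > 0.448) ≈ 0.6538, so at α = 0.02 we fail to reject H₀.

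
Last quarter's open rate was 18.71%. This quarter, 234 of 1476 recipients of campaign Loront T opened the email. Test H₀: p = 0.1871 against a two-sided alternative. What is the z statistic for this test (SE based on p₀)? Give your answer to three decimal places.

p̂ = 234/1476 = 0.15854.
SE = √(p₀(1−p₀)/n) = √(0.15209/1476) = 0.01015.
z = (0.15854 − 0.1871)/0.01015 = -0.02856/0.01015 = -2.814.

z = -2.814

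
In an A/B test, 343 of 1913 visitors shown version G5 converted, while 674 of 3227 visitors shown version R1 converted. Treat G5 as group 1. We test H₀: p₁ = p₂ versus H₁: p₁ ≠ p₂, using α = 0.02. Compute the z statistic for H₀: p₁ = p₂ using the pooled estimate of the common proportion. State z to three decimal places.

p̂₁ = 343/1913 ≈ 0.179300, p̂₂ = 674/3227 ≈ 0.208863.
Pooled p̂ = (343+674)/(1913+3227) = 1017/5140 = 0.197860.
SE = √(p̂(1−p̂)(1/n₁+1/n₂)) = √(0.197860·0.802140·0.000832624) = √(0.000132147) = 0.011496.
z = (0.179300 − 0.208863)/0.011496 = -0.029563/0.011496 = -2.572.
p-value = 2·P(Z > 2.572) ≈ 0.0101; since p < α = 0.02, reject H₀.

z = -2.572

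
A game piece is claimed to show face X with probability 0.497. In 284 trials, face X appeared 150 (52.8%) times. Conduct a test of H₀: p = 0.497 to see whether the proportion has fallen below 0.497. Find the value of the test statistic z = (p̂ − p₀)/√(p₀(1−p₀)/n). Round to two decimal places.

z = 1.05

p̂ = 150/284 ≈ 0.5282.
SE = √(p₀(1−p₀)/n) = √(0.24999/284) = 0.0297.
z = (0.5282 − 0.497)/0.0297 = 0.0312/0.0297 = 1.05.
p-value = P(Z < 1.051) ≈ 0.8533.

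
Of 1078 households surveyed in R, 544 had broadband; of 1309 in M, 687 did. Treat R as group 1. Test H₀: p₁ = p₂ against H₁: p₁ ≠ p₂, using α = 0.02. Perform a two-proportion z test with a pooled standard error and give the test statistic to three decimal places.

z = -0.982

p̂₁ = 544/1078 = 0.50464, p̂₂ = 687/1309 = 0.52483.
Pooled p̂ = (544+687)/(1078+1309) = 1231/2387 = 0.51571.
SE = √(p̂(1−p̂)(1/n₁+1/n₂)) = √(0.51571·0.48429·0.00169159) = √(0.000422479) = 0.02055.
z = (0.50464 − 0.52483)/0.02055 = -0.02019/0.02055 = -0.982.
p-value = 2·P(Z > 0.982) ≈ 0.3260; since p > α = 0.02, fail to reject H₀.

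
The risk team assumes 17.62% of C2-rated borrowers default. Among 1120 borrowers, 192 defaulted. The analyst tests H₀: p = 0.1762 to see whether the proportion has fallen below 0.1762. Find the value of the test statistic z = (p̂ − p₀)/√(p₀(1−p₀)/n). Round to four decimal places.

z = -0.4191

p̂ = 192/1120 = 0.171429.
Under H₀, SE = √(0.1762·0.8238/1120) = √(0.000129601) = 0.011384.
z = (0.171429 − 0.1762)/0.011384 = -0.004771/0.011384 = -0.4191.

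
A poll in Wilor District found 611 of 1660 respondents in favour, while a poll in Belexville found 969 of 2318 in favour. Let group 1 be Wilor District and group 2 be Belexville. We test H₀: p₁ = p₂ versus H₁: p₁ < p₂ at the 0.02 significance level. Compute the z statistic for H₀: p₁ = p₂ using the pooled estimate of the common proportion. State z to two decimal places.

z = -3.18

p̂₁ = 611/1660 ≈ 0.3681, p̂₂ = 969/2318 ≈ 0.4180.
Pooled p̂ = (611+969)/(1660+2318) = 1580/3978 = 0.3972.
SE = √(p̂(1−p̂)(1/n₁+1/n₂)) = √(0.3972·0.6028·0.00103382) = √(0.000247526) = 0.0157.
z = (0.3681 − 0.4180)/0.0157 = -0.0499/0.0157 = -3.18.
p-value = P(Z < -3.176) ≈ 0.0007; since p < α = 0.02, reject H₀.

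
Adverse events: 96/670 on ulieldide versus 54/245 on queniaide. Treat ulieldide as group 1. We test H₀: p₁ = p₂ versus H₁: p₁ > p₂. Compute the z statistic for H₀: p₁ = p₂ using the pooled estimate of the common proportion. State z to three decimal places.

p̂₁ = 96/670 = 0.143284, p̂₂ = 54/245 = 0.220408.
Pooled p̂ = (96+54)/(670+245) = 150/915 = 0.163934.
SE = √(0.13706 × 0.00557417) = 0.027640.
z = (0.143284 − 0.220408)/0.027640 = -0.077124/0.027640 = -2.790.

z = -2.790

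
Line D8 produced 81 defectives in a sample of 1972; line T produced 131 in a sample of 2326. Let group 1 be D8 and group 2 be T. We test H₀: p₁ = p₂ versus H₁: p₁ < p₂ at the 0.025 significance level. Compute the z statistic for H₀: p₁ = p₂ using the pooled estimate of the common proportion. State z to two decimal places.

z = -2.30

p̂₁ = 81/1972 ≈ 0.0411, p̂₂ = 131/2326 ≈ 0.0563.
Pooled p̂ = (81+131)/(1972+2326) = 212/4298 = 0.0493.
SE = √(p̂(1−p̂)(1/n₁+1/n₂)) = √(0.0493·0.9507·0.000937022) = √(4.39391e-05) = 0.0066.
z = (0.0411 − 0.0563)/0.0066 = -0.0152/0.0066 = -2.30.
p-value = P(Z < -2.300) ≈ 0.0107; since p < α = 0.025, reject H₀.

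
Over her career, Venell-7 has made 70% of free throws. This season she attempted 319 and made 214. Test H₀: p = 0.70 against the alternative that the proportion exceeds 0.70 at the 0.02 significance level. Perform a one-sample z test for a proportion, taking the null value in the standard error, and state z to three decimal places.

p̂ = 214/319 ≈ 0.67085.
Under H₀, SE = √(0.7·0.3/319) = √(0.000658307) = 0.02566.
z = (0.67085 − 0.7)/0.02566 = -0.02915/0.02566 = -1.136.
p-value = P(Z > -1.136) ≈ 0.8721, so at α = 0.02 we fail to reject H₀.

z = -1.136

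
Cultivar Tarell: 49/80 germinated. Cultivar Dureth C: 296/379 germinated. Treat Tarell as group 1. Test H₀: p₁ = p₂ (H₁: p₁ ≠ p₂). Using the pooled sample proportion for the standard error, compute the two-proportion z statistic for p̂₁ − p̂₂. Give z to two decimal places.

p̂₁ = 49/80 = 0.6125, p̂₂ = 296/379 = 0.7810.
Pooled p̂ = (49+296)/(80+379) = 345/459 = 0.7516.
SE = √(0.18668 × 0.0151385) = 0.0532.
z = (0.6125 − 0.7810)/0.0532 = -0.1685/0.0532 = -3.17.

z = -3.17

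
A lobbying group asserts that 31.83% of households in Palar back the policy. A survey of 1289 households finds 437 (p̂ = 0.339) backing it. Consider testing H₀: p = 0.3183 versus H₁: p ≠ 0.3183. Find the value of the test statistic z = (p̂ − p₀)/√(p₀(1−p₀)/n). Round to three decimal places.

p̂ = 437/1289 = 0.339022.
Under H₀, SE = √(0.3183·0.6817/1289) = √(0.000168336) = 0.012974.
z = (0.339022 − 0.3183)/0.012974 = 0.020722/0.012974 = 1.597.

z = 1.597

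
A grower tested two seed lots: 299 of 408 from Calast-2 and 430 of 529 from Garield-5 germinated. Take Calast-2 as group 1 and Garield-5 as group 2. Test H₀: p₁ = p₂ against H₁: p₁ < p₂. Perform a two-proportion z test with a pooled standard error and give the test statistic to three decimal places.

p̂₁ = 299/408 ≈ 0.73284, p̂₂ = 430/529 ≈ 0.81285.
Pooled p̂ = (299+430)/(408+529) = 729/937 = 0.77801.
SE = √(p̂(1−p̂)(1/n₁+1/n₂)) = √(0.77801·0.22199·0.00434134) = √(0.000749783) = 0.02738.
z = (0.73284 − 0.81285)/0.02738 = -0.08001/0.02738 = -2.922.
p-value = P(Z < -2.922) ≈ 0.0017.

z = -2.922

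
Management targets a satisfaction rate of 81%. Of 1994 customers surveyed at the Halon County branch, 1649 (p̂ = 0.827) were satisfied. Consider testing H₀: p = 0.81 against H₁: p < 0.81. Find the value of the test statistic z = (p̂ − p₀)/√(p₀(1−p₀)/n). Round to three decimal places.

p̂ = 1649/1994 = 0.826981.
Standard error under H₀: √(0.81×0.19/1994) = 0.008785.
z = (0.826981 − 0.81)/0.008785 = 0.016981/0.008785 = 1.933.

z = 1.933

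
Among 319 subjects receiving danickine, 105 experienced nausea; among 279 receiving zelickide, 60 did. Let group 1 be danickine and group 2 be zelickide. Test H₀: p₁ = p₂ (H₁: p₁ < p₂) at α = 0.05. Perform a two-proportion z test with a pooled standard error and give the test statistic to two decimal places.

z = 3.11

p̂₁ = 105/319 = 0.32915, p̂₂ = 60/279 = 0.21505.
Pooled p̂ = (105+60)/(319+279) = 165/598 = 0.27592.
SE = √(p̂(1−p̂)(1/n₁+1/n₂)) = √(0.27592·0.72408·0.00671903) = √(0.00134238) = 0.03664.
z = (0.32915 − 0.21505)/0.03664 = 0.11410/0.03664 = 3.11.
p-value = P(Z < 3.114) ≈ 0.9991; since p > α = 0.05, fail to reject H₀.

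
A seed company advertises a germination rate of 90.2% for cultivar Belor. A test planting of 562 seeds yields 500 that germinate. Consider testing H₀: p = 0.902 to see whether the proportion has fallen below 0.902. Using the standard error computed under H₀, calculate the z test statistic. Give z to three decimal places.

p̂ = 500/562 ≈ 0.88968.
Standard error under H₀: √(0.902×0.098/562) = 0.01254.
z = (0.88968 − 0.902)/0.01254 = -0.01232/0.01254 = -0.982.

z = -0.982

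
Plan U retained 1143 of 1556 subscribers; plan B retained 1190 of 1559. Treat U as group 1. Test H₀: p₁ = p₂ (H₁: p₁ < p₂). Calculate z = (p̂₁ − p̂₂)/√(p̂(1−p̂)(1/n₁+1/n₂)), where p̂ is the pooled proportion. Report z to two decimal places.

p̂₁ = 1143/1556 = 0.7346, p̂₂ = 1190/1559 = 0.7633.
Pooled p̂ = (1143+1190)/(1556+1559) = 2333/3115 = 0.7490.
SE = √(0.188021 × 0.00128411) = 0.0155.
z = (0.7346 − 0.7633)/0.0155 = -0.0287/0.0155 = -1.85.

z = -1.85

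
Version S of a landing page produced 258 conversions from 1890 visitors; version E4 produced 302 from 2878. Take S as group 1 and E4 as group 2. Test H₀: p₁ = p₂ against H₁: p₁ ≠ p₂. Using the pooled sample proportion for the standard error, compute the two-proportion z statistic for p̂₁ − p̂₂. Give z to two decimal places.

z = 3.31

p̂₁ = 258/1890 = 0.13651, p̂₂ = 302/2878 = 0.10493.
Pooled p̂ = (258+302)/(1890+2878) = 560/4768 = 0.11745.
SE = √(p̂(1−p̂)(1/n₁+1/n₂)) = √(0.11745·0.88255·0.000876564) = √(9.08605e-05) = 0.00953.
z = (0.13651 − 0.10493)/0.00953 = 0.03158/0.00953 = 3.31.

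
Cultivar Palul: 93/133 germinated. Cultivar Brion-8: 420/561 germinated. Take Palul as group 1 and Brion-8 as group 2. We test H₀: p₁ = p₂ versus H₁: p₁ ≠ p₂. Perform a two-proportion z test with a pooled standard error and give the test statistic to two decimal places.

p̂₁ = 93/133 = 0.6992, p̂₂ = 420/561 = 0.7487.
Pooled p̂ = (93+420)/(133+561) = 513/694 = 0.7392.
SE = √(0.192787 × 0.00930133) = 0.0423.
z = (0.6992 − 0.7487)/0.0423 = -0.0495/0.0423 = -1.17.

z = -1.17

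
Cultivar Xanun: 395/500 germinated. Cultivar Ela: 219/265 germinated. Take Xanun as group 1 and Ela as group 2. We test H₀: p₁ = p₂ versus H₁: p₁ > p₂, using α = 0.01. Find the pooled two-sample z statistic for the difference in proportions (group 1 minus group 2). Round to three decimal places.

z = -1.204

p̂₁ = 395/500 = 0.79000, p̂₂ = 219/265 = 0.82642.
Pooled p̂ = (395+219)/(500+265) = 614/765 = 0.80261.
SE = √(p̂(1−p̂)(1/n₁+1/n₂)) = √(0.80261·0.19739·0.00577358) = √(0.000914678) = 0.03024.
z = (0.79000 − 0.82642)/0.03024 = -0.03642/0.03024 = -1.204.
p-value = P(Z > -1.204) ≈ 0.8857, so at α = 0.01 we fail to reject H₀.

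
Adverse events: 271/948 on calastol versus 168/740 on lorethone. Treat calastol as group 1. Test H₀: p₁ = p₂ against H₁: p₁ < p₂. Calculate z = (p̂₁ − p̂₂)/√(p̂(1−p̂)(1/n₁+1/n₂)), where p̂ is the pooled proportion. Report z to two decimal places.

p̂₁ = 271/948 = 0.28586, p̂₂ = 168/740 = 0.22703.
Pooled p̂ = (271+168)/(948+740) = 439/1688 = 0.26007.
SE = √(0.192434 × 0.0024062) = 0.02152.
z = (0.28586 − 0.22703)/0.02152 = 0.05883/0.02152 = 2.73.
p-value = P(Z < 2.734) ≈ 0.9969.

z = 2.73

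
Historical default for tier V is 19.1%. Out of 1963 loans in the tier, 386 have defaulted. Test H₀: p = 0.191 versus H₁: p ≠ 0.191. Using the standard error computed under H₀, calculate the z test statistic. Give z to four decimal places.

z = 0.6354

p̂ = 386/1963 ≈ 0.1966378.
SE = √(p₀(1−p₀)/n) = √(0.15452/1963) = 0.0088722.
z = (0.1966378 − 0.191)/0.0088722 = 0.0056378/0.0088722 = 0.6354.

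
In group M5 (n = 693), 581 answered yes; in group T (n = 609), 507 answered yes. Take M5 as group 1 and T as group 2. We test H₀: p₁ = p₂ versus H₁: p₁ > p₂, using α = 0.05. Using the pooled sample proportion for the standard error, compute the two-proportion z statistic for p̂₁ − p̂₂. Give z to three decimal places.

p̂₁ = 581/693 = 0.83838, p̂₂ = 507/609 = 0.83251.
Pooled p̂ = (581+507)/(693+609) = 1088/1302 = 0.83564.
SE = √(0.137347 × 0.00308504) = 0.02058.
z = (0.83838 − 0.83251)/0.02058 = 0.00587/0.02058 = 0.285.
p-value = P(Z > 0.285) ≈ 0.3877. With α = 0.05, fail to reject H₀.

z = 0.285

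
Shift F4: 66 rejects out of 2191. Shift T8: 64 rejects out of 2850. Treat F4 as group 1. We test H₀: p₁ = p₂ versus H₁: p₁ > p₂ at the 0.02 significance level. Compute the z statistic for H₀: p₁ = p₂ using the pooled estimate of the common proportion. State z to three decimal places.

z = 1.702

p̂₁ = 66/2191 ≈ 0.03012, p̂₂ = 64/2850 ≈ 0.02246.
Pooled p̂ = (66+64)/(2191+2850) = 130/5041 = 0.02579.
SE = √(0.0251235 × 0.00080729) = 0.00450.
z = (0.03012 − 0.02246)/0.00450 = 0.00766/0.00450 = 1.702.
p-value = P(Z > 1.702) ≈ 0.0443; since p > α = 0.02, fail to reject H₀.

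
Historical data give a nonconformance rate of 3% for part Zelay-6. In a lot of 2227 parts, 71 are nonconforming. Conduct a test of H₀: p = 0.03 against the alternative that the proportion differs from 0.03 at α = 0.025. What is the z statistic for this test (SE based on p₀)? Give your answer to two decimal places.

p̂ = 71/2227 = 0.03188.
Under H₀, SE = √(0.03·0.97/2227) = √(1.30669e-05) = 0.00361.
z = (0.03188 − 0.03)/0.00361 = 0.00188/0.00361 = 0.52.
Two-sided p-value ≈ 2·Φ(−0.520) = 0.6027. With α = 0.025, fail to reject H₀.

z = 0.52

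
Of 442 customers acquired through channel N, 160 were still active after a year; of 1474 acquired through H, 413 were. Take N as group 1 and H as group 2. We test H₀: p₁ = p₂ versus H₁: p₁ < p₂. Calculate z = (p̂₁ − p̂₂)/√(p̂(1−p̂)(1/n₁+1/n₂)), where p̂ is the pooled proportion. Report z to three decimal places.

z = 3.295

p̂₁ = 160/442 = 0.361991, p̂₂ = 413/1474 = 0.280190.
Pooled p̂ = (160+413)/(442+1474) = 573/1916 = 0.299061.
SE = √(0.209623 × 0.00294087) = 0.024829.
z = (0.361991 − 0.280190)/0.024829 = 0.081801/0.024829 = 3.295.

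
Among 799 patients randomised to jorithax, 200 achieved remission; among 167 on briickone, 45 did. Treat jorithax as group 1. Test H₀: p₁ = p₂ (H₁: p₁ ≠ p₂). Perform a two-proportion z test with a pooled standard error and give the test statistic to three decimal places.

z = -0.517

p̂₁ = 200/799 ≈ 0.25031, p̂₂ = 45/167 ≈ 0.26946.
Pooled p̂ = (200+45)/(799+167) = 245/966 = 0.25362.
SE = √(p̂(1−p̂)(1/n₁+1/n₂)) = √(0.25362·0.74638·0.00723959) = √(0.00137044) = 0.03702.
z = (0.25031 − 0.26946)/0.03702 = -0.01915/0.03702 = -0.517.
Two-sided p-value ≈ 2·Φ(−0.517) = 0.6050.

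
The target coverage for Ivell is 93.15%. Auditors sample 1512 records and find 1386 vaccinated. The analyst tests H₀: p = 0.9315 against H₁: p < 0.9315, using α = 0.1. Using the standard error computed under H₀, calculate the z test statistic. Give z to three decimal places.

p̂ = 1386/1512 = 0.916667.
Under H₀, SE = √(0.9315·0.0685/1512) = √(4.22009e-05) = 0.006496.
z = (0.916667 − 0.9315)/0.006496 = -0.014833/0.006496 = -2.283.
p-value = P(Z < -2.283) ≈ 0.0112, so at α = 0.1 we reject H₀.

z = -2.283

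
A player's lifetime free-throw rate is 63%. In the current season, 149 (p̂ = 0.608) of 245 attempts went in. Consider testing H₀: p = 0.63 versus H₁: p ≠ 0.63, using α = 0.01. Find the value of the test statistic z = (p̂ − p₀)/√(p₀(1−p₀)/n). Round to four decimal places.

p̂ = 149/245 = 0.6081633.
Under H₀, SE = √(0.63·0.37/245) = √(0.000951429) = 0.0308452.
z = (0.6081633 − 0.63)/0.0308452 = -0.0218367/0.0308452 = -0.7079.
p-value = 2·P(Z > 0.708) ≈ 0.4790, so at α = 0.01 we fail to reject H₀.

z = -0.7079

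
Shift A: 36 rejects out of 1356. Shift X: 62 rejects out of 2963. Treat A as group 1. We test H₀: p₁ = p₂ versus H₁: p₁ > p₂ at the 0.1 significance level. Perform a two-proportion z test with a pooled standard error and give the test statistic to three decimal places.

z = 1.152

p̂₁ = 36/1356 = 0.026549, p̂₂ = 62/2963 = 0.020925.
Pooled p̂ = (36+62)/(1356+2963) = 98/4319 = 0.022690.
SE = √(p̂(1−p̂)(1/n₁+1/n₂)) = √(0.022690·0.977310·0.00107496) = √(2.38378e-05) = 0.004882.
z = (0.026549 − 0.020925)/0.004882 = 0.005624/0.004882 = 1.152.
p-value = P(Z > 1.152) ≈ 0.1247, so at α = 0.1 we fail to reject H₀.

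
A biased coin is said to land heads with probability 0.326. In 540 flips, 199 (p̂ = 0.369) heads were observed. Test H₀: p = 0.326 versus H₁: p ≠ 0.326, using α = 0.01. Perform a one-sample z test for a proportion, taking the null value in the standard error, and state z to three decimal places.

z = 2.108

p̂ = 199/540 = 0.36852.
SE = √(p₀(1−p₀)/n) = √(0.21972/540) = 0.02017.
z = (0.36852 − 0.326)/0.02017 = 0.04252/0.02017 = 2.108.
Two-sided p-value ≈ 2·Φ(−2.108) = 0.0350; since p > α = 0.01, fail to reject H₀.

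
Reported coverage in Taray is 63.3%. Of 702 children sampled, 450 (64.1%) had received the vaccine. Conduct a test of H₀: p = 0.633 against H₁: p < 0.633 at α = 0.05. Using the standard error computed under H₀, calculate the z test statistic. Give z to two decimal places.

p̂ = 450/702 ≈ 0.6410.
Standard error under H₀: √(0.633×0.367/702) = 0.0182.
z = (0.6410 − 0.633)/0.0182 = 0.0080/0.0182 = 0.44.
p-value = P(Z < 0.441) ≈ 0.6705; since p > α = 0.05, fail to reject H₀.

z = 0.44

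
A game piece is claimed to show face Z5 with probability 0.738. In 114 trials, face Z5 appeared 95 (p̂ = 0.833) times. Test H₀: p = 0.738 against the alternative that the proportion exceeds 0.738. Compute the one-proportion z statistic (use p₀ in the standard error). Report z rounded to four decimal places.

p̂ = 95/114 ≈ 0.833333.
Under H₀, SE = √(0.738·0.262/114) = √(0.00169611) = 0.041184.
z = (0.833333 − 0.738)/0.041184 = 0.095333/0.041184 = 2.3148.

z = 2.3148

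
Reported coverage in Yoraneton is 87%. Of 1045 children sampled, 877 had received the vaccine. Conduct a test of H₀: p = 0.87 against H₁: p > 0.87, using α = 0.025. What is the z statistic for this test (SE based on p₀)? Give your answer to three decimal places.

p̂ = 877/1045 ≈ 0.839234.
SE = √(p₀(1−p₀)/n) = √(0.1131/1045) = 0.010403.
z = (0.839234 − 0.87)/0.010403 = -0.030766/0.010403 = -2.957.
p-value = P(Z > -2.957) ≈ 0.9984; since p > α = 0.025, fail to reject H₀.

z = -2.957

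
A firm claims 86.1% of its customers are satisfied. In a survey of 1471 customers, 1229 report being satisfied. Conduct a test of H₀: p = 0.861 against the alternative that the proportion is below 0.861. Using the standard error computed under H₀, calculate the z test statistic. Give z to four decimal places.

z = -2.8286

p̂ = 1229/1471 = 0.835486.
SE = √(p₀(1−p₀)/n) = √(0.11968/1471) = 0.009020.
z = (0.835486 − 0.861)/0.009020 = -0.025514/0.009020 = -2.8286.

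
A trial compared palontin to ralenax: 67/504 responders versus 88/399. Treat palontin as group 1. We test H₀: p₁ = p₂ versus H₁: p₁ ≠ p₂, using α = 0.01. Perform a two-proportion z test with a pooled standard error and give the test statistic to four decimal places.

p̂₁ = 67/504 ≈ 0.132937, p̂₂ = 88/399 ≈ 0.220551.
Pooled p̂ = (67+88)/(504+399) = 155/903 = 0.171650.
SE = √(p̂(1−p̂)(1/n₁+1/n₂)) = √(0.171650·0.828350·0.00449039) = √(0.000638472) = 0.025268.
z = (0.132937 − 0.220551)/0.025268 = -0.087614/0.025268 = -3.4674.
Two-sided p-value ≈ 2·Φ(−3.467) = 0.0005, so at α = 0.01 we reject H₀.

z = -3.4674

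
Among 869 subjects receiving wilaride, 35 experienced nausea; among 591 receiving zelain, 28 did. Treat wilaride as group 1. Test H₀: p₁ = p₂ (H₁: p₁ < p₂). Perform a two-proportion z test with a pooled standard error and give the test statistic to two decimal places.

p̂₁ = 35/869 = 0.0403, p̂₂ = 28/591 = 0.0474.
Pooled p̂ = (35+28)/(869+591) = 63/1460 = 0.0432.
SE = √(p̂(1−p̂)(1/n₁+1/n₂)) = √(0.0432·0.9568·0.0028428) = √(0.000117375) = 0.0108.
z = (0.0403 − 0.0474)/0.0108 = -0.0071/0.0108 = -0.66.
p-value = P(Z < -0.655) ≈ 0.2561.

z = -0.66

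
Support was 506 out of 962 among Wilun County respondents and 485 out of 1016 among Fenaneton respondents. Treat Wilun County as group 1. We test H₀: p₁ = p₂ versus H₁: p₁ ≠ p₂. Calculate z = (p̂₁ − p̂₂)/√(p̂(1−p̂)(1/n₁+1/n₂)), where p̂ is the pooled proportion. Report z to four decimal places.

z = 2.1618

p̂₁ = 506/962 ≈ 0.525988, p̂₂ = 485/1016 ≈ 0.477362.
Pooled p̂ = (506+485)/(962+1016) = 991/1978 = 0.501011.
SE = √(0.249999 × 0.00202375) = 0.022493.
z = (0.525988 − 0.477362)/0.022493 = 0.048626/0.022493 = 2.1618.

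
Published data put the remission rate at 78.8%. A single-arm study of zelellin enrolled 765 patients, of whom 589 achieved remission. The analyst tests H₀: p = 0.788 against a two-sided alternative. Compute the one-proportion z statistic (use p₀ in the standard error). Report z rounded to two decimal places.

p̂ = 589/765 = 0.7699.
Standard error under H₀: √(0.788×0.212/765) = 0.0148.
z = (0.7699 − 0.788)/0.0148 = -0.0181/0.0148 = -1.22.
Two-sided p-value ≈ 2·Φ(−1.222) = 0.2215.

z = -1.22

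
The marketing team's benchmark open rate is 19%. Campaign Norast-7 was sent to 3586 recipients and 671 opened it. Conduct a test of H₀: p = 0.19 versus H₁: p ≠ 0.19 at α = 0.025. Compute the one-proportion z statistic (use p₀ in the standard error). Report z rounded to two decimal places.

p̂ = 671/3586 ≈ 0.1871.
Standard error under H₀: √(0.19×0.81/3586) = 0.0066.
z = (0.1871 − 0.19)/0.0066 = -0.0029/0.0066 = -0.44.
Two-sided p-value ≈ 2·Φ(−0.440) = 0.6598, so at α = 0.025 we fail to reject H₀.

z = -0.44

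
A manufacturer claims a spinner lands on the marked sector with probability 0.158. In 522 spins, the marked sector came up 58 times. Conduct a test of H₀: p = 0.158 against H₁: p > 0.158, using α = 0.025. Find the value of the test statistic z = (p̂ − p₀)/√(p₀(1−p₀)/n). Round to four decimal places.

z = -2.9371

p̂ = 58/522 ≈ 0.1111111.
SE = √(p₀(1−p₀)/n) = √(0.13304/522) = 0.0159643.
z = (0.1111111 − 0.158)/0.0159643 = -0.0468889/0.0159643 = -2.9371.
p-value = P(Z > -2.937) ≈ 0.9983; since p > α = 0.025, fail to reject H₀.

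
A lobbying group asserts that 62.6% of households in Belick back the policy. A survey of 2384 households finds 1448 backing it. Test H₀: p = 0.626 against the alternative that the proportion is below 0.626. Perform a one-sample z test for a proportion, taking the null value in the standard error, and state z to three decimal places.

p̂ = 1448/2384 = 0.60738.
Under H₀, SE = √(0.626·0.374/2384) = √(9.82064e-05) = 0.00991.
z = (0.60738 − 0.626)/0.00991 = -0.01862/0.00991 = -1.879.

z = -1.879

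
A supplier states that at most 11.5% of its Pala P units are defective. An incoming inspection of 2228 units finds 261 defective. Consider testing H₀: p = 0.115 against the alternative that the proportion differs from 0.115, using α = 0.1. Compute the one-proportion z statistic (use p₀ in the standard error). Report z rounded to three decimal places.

z = 0.317

p̂ = 261/2228 = 0.117145.
SE = √(p₀(1−p₀)/n) = √(0.10178/2228) = 0.006759.
z = (0.117145 − 0.115)/0.006759 = 0.002145/0.006759 = 0.317.
p-value = 2·P(Z > 0.317) ≈ 0.7509, so at α = 0.1 we fail to reject H₀.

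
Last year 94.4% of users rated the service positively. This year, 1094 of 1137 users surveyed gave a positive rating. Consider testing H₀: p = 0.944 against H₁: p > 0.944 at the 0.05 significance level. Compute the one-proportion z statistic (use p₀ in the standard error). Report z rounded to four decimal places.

z = 2.6664

p̂ = 1094/1137 ≈ 0.9621812.
SE = √(p₀(1−p₀)/n) = √(0.052864/1137) = 0.0068187.
z = (0.9621812 − 0.944)/0.0068187 = 0.0181812/0.0068187 = 2.6664.
p-value = P(Z > 2.666) ≈ 0.0038. With α = 0.05, reject H₀.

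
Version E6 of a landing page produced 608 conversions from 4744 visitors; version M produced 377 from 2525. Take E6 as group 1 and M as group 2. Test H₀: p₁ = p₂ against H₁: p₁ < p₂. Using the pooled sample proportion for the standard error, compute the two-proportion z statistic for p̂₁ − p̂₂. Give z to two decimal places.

p̂₁ = 608/4744 ≈ 0.1282, p̂₂ = 377/2525 ≈ 0.1493.
Pooled p̂ = (608+377)/(4744+2525) = 985/7269 = 0.1355.
SE = √(0.117145 × 0.000606832) = 0.0084.
z = (0.1282 − 0.1493)/0.0084 = -0.0211/0.0084 = -2.51.

z = -2.51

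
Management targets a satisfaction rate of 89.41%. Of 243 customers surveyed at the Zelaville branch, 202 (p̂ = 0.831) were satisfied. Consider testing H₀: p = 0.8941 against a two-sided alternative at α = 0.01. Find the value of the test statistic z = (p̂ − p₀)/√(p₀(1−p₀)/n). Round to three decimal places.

z = -3.183

p̂ = 202/243 ≈ 0.831276.
Standard error under H₀: √(0.8941×0.1059/243) = 0.019740.
z = (0.831276 − 0.8941)/0.019740 = -0.062824/0.019740 = -3.183.
p-value = 2·P(Z > 3.183) ≈ 0.0015; since p < α = 0.01, reject H₀.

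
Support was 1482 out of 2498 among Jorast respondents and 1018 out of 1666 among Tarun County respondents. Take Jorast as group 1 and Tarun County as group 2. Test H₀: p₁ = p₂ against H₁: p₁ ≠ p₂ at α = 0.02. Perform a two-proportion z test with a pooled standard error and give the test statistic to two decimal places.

p̂₁ = 1482/2498 = 0.59327, p̂₂ = 1018/1666 = 0.61104.
Pooled p̂ = (1482+1018)/(2498+1666) = 2500/4164 = 0.60038.
SE = √(p̂(1−p̂)(1/n₁+1/n₂)) = √(0.60038·0.39962·0.00100056) = √(0.000240057) = 0.01549.
z = (0.59327 − 0.61104)/0.01549 = -0.01777/0.01549 = -1.15.
p-value = 2·P(Z > 1.147) ≈ 0.2514; since p > α = 0.02, fail to reject H₀.

z = -1.15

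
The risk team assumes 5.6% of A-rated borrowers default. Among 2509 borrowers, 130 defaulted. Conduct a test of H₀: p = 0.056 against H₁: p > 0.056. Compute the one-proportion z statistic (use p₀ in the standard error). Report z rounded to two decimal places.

z = -0.91

p̂ = 130/2509 = 0.0518.
SE = √(p₀(1−p₀)/n) = √(0.052864/2509) = 0.0046.
z = (0.0518 − 0.056)/0.0046 = -0.0042/0.0046 = -0.91.
p-value = P(Z > -0.912) ≈ 0.8191.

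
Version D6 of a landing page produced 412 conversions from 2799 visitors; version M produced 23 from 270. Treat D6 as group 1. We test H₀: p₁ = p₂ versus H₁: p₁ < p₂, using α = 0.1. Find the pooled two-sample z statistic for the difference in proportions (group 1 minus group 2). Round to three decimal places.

p̂₁ = 412/2799 ≈ 0.147195, p̂₂ = 23/270 ≈ 0.085185.
Pooled p̂ = (412+23)/(2799+270) = 435/3069 = 0.141740.
SE = √(0.12165 × 0.00406097) = 0.022226.
z = (0.147195 − 0.085185)/0.022226 = 0.062010/0.022226 = 2.790.
p-value = P(Z < 2.790) ≈ 0.9974. With α = 0.1, fail to reject H₀.

z = 2.790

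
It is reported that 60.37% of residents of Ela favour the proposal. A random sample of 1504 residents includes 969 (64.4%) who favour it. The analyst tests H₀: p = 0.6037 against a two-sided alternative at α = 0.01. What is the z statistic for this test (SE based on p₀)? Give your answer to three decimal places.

p̂ = 969/1504 ≈ 0.64428.
SE = √(p₀(1−p₀)/n) = √(0.23925/1504) = 0.01261.
z = (0.64428 − 0.6037)/0.01261 = 0.04058/0.01261 = 3.218.
p-value = 2·P(Z > 3.218) ≈ 0.0013. With α = 0.01, reject H₀.

z = 3.218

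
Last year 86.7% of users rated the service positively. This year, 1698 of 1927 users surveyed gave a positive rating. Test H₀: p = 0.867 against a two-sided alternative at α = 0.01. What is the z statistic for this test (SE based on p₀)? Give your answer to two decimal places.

p̂ = 1698/1927 = 0.88116.
Under H₀, SE = √(0.867·0.133/1927) = √(5.98396e-05) = 0.00774.
z = (0.88116 − 0.867)/0.00774 = 0.01416/0.00774 = 1.83.
Two-sided p-value ≈ 2·Φ(−1.831) = 0.0671. With α = 0.01, fail to reject H₀.

z = 1.83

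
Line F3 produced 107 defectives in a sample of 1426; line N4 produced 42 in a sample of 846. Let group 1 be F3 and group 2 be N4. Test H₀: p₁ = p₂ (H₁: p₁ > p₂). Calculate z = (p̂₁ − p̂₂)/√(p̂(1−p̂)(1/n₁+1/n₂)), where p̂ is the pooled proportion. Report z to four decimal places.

p̂₁ = 107/1426 = 0.075035, p̂₂ = 42/846 = 0.049645.
Pooled p̂ = (107+42)/(1426+846) = 149/2272 = 0.065581.
SE = √(p̂(1−p̂)(1/n₁+1/n₂)) = √(0.065581·0.934419·0.0018833) = √(0.000115409) = 0.010743.
z = (0.075035 − 0.049645)/0.010743 = 0.025390/0.010743 = 2.3634.
p-value = P(Z > 2.363) ≈ 0.0091.

z = 2.3634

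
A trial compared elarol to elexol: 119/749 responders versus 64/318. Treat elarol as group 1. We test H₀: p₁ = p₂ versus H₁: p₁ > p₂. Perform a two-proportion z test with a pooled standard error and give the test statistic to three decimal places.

z = -1.680

p̂₁ = 119/749 ≈ 0.15888, p̂₂ = 64/318 ≈ 0.20126.
Pooled p̂ = (119+64)/(749+318) = 183/1067 = 0.17151.
SE = √(p̂(1−p̂)(1/n₁+1/n₂)) = √(0.17151·0.82849·0.00447977) = √(0.000636546) = 0.02523.
z = (0.15888 − 0.20126)/0.02523 = -0.04238/0.02523 = -1.680.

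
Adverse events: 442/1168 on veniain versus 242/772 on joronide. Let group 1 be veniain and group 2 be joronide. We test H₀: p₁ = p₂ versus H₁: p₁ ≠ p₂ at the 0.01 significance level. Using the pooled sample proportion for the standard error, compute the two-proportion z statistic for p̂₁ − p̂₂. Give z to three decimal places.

z = 2.931

p̂₁ = 442/1168 = 0.37842, p̂₂ = 242/772 = 0.31347.
Pooled p̂ = (442+242)/(1168+772) = 684/1940 = 0.35258.
SE = √(p̂(1−p̂)(1/n₁+1/n₂)) = √(0.35258·0.64742·0.0021515) = √(0.000491116) = 0.02216.
z = (0.37842 − 0.31347)/0.02216 = 0.06495/0.02216 = 2.931.
Two-sided p-value ≈ 2·Φ(−2.931) = 0.0034, so at α = 0.01 we reject H₀.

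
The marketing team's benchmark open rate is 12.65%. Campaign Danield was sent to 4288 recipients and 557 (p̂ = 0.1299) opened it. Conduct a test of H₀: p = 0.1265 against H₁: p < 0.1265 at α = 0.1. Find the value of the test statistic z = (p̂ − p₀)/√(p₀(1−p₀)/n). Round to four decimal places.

z = 0.6693

p̂ = 557/4288 ≈ 0.1298974.
Standard error under H₀: √(0.1265×0.8735/4288) = 0.0050763.
z = (0.1298974 − 0.1265)/0.0050763 = 0.0033974/0.0050763 = 0.6693.
p-value = P(Z < 0.669) ≈ 0.7483; since p > α = 0.1, fail to reject H₀.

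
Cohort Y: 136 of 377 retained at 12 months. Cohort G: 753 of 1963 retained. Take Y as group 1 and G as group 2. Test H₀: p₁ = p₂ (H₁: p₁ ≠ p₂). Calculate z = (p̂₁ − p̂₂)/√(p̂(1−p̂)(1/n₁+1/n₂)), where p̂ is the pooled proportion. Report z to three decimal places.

z = -0.837

p̂₁ = 136/377 = 0.360743, p̂₂ = 753/1963 = 0.383597.
Pooled p̂ = (136+753)/(377+1963) = 889/2340 = 0.379915.
SE = √(0.235579 × 0.00316194) = 0.027293.
z = (0.360743 − 0.383597)/0.027293 = -0.022854/0.027293 = -0.837.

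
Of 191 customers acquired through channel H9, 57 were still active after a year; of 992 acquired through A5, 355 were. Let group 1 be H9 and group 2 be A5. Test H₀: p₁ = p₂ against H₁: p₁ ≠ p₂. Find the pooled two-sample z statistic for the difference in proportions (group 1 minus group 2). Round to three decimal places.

p̂₁ = 57/191 = 0.298429, p̂₂ = 355/992 = 0.357863.
Pooled p̂ = (57+355)/(191+992) = 412/1183 = 0.348267.
SE = √(0.226977 × 0.00624367) = 0.037645.
z = (0.298429 − 0.357863)/0.037645 = -0.059434/0.037645 = -1.579.
Two-sided p-value ≈ 2·Φ(−1.579) = 0.1144.

z = -1.579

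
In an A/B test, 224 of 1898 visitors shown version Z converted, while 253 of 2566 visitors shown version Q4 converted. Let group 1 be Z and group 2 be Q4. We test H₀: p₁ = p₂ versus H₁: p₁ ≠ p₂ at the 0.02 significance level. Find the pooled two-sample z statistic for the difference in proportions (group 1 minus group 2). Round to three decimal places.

z = 2.077

p̂₁ = 224/1898 ≈ 0.11802, p̂₂ = 253/2566 ≈ 0.09860.
Pooled p̂ = (224+253)/(1898+2566) = 477/4464 = 0.10685.
SE = √(p̂(1−p̂)(1/n₁+1/n₂)) = √(0.10685·0.89315·0.000916582) = √(8.74757e-05) = 0.00935.
z = (0.11802 − 0.09860)/0.00935 = 0.01942/0.00935 = 2.077.
p-value = 2·P(Z > 2.077) ≈ 0.0378, so at α = 0.02 we fail to reject H₀.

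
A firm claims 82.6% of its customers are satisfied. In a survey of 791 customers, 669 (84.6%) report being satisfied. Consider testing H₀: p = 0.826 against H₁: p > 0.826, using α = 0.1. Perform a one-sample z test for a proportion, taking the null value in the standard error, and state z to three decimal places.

p̂ = 669/791 = 0.84576.
Standard error under H₀: √(0.826×0.174/791) = 0.01348.
z = (0.84576 − 0.826)/0.01348 = 0.01976/0.01348 = 1.466.
p-value = P(Z > 1.466) ≈ 0.0713, so at α = 0.1 we reject H₀.

z = 1.466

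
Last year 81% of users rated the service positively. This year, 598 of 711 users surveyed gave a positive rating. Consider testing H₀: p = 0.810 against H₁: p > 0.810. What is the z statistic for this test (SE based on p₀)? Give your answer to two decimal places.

p̂ = 598/711 ≈ 0.84107.
Standard error under H₀: √(0.81×0.19/711) = 0.01471.
z = (0.84107 − 0.81)/0.01471 = 0.03107/0.01471 = 2.11.

z = 2.11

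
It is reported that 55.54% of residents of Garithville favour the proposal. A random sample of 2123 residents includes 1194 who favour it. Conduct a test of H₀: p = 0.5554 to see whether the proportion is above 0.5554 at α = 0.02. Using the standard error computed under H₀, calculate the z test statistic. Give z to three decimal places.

z = 0.650

p̂ = 1194/2123 ≈ 0.56241.
Standard error under H₀: √(0.5554×0.4446/2123) = 0.01078.
z = (0.56241 − 0.5554)/0.01078 = 0.00701/0.01078 = 0.650.
p-value = P(Z > 0.650) ≈ 0.2578; since p > α = 0.02, fail to reject H₀.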